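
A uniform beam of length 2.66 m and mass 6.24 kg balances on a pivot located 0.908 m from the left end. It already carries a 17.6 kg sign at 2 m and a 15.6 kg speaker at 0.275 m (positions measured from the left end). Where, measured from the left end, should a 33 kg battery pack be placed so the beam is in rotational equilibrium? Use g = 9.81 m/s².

x ≈ 0.545 m from the left end

Choose the pivot (at 0.908 m from the left end) as the axis so the support reaction has zero arm there.
Beam weight: 6.24 × 9.81 = 61.21 N down at 1.33 m → arm 0.422 m, τ = 61.21 × 0.422 = 25.83 N·m clockwise.
Sign: 17.6 × 9.81 = 172.7 N down at 2 m → arm 1.092 m, τ = 172.7 × 1.092 = 188.6 N·m clockwise.
Speaker: 15.6 × 9.81 = 153 N down at 0.275 m → arm 0.633 m, τ = 153 × 0.633 = 96.85 N·m counterclockwise.
Net moment of existing loads = 117.6 N·m clockwise.
The battery pack weighs 33 × 9.81 = 323.7 N and must supply an equal counterclockwise moment, so its lever arm about the pivot is 117.6 / 323.7 = 0.363 m.
That puts it at 0.908 − 0.363 = 0.545 m from the left end.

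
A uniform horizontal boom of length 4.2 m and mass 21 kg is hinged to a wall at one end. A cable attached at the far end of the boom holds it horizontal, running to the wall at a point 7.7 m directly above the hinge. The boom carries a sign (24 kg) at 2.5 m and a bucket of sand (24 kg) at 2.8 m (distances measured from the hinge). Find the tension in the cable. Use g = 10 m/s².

T ≈ 465 N

About the hinge:
Beam weight: 21 × 10 = 210 N down at 2.1 m → arm 2.1 m, τ = 210 × 2.1 = 441 N·m clockwise.
Sign: 24 × 10 = 240 N down at 2.5 m → arm 2.5 m, τ = 240 × 2.5 = 600 N·m clockwise.
Bucket of sand: 24 × 10 = 240 N down at 2.8 m → arm 2.8 m, τ = 240 × 2.8 = 672 N·m clockwise.
Total clockwise load moment = 1713 N·m.
The cable tension T acts at 4.2 m; only its component perpendicular to the boom, T sinθ, produces torque. sinθ = h/√(h²+d²) = 7.7/√(7.7²+4.2²) = 0.8779.
Setting net torque to zero: T × 4.2 × 0.8779 = 1713 → T = 1713 / 3.687 = 465 N.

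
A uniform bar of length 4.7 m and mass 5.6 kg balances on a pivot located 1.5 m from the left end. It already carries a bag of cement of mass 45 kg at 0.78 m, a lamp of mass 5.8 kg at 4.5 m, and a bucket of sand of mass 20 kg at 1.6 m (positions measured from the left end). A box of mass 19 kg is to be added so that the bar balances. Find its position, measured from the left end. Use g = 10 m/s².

Take moments about the pivot (at 1.5 m from the left end).
Beam weight: 5.6 × 10 = 56 N down at 2.35 m → arm 0.85 m, τ = 56 × 0.85 = 47.6 N·m clockwise.
Bag of cement: 45 × 10 = 450 N down at 0.78 m → arm 0.72 m, τ = 450 × 0.72 = 324 N·m counterclockwise.
Lamp: 5.8 × 10 = 58 N down at 4.5 m → arm 3 m, τ = 58 × 3 = 174 N·m clockwise.
Bucket of sand: 20 × 10 = 200 N down at 1.6 m → arm 0.1 m, τ = 200 × 0.1 = 20 N·m clockwise.
Net moment of existing loads = 82.4 N·m counterclockwise.
The box weighs 19 × 10 = 190 N and must supply an equal clockwise moment, so its lever arm about the pivot is 82.4 / 190 = 0.434 m.
That puts it at 1.5 + 0.434 = 1.93 m from the left end.

x ≈ 1.93 m from the left end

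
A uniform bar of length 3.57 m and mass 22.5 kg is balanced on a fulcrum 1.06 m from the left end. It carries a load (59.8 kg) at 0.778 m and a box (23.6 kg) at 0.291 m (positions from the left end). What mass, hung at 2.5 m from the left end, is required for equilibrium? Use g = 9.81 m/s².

Choose the fulcrum (at 1.06 m from the left end) as the axis so the support reaction has zero arm there.
Beam weight: 22.5 × 9.81 = 220.7 N down at 1.785 m → arm 0.725 m, τ = 220.7 × 0.725 = 160 N·m clockwise.
Load: 59.8 × 9.81 = 586.6 N down at 0.778 m → arm 0.282 m, τ = 586.6 × 0.282 = 165.4 N·m counterclockwise.
Box: 23.6 × 9.81 = 231.5 N down at 0.291 m → arm 0.769 m, τ = 231.5 × 0.769 = 178 N·m counterclockwise.
Net moment of known loads = 183.4 N·m counterclockwise.
An unknown mass m at 2.5 m has arm 1.44 m; its moment is m·g·1.44 clockwise.
Balancing moments: m × 9.81 × 1.44 = 183.4, giving m = 183.4 / (9.81 × 1.44) = 13 kg.

m ≈ 13 kg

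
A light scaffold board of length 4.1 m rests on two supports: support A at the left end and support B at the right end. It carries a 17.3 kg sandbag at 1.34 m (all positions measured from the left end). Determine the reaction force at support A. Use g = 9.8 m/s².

Taking torques about support B:
Sandbag: 17.3 × 9.8 = 169.5 N down at 1.34 m → arm 2.76 m, τ = 169.5 × 2.76 = 467.8 N·m counterclockwise.
Net load moment about support B = 467.8 N·m counterclockwise.
Reaction R at support A is upward at 0 m, arm 4.1 m → moment R × 4.1 clockwise.
For rotational equilibrium, R × 4.1 = 467.8, so R = 114 N.

R_A ≈ 114 N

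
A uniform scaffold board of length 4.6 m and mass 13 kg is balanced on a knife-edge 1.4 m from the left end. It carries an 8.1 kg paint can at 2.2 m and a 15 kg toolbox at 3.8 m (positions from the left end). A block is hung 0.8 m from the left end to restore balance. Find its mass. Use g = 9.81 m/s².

m ≈ 90.3 kg

Choose the knife-edge (at 1.4 m from the left end) as the axis so the support reaction has zero arm there.
Beam weight: 13 × 9.81 = 127.5 N down at 2.3 m → arm 0.9 m, τ = 127.5 × 0.9 = 114.8 N·m clockwise.
Paint can: 8.1 × 9.81 = 79.46 N down at 2.2 m → arm 0.8 m, τ = 79.46 × 0.8 = 63.57 N·m clockwise.
Toolbox: 15 × 9.81 = 147.2 N down at 3.8 m → arm 2.4 m, τ = 147.2 × 2.4 = 353.3 N·m clockwise.
Net moment of known loads = 531.7 N·m clockwise.
An unknown mass m at 0.8 m has arm 0.6 m; its moment is m·g·0.6 counterclockwise.
Balancing moments: m × 9.81 × 0.6 = 531.7, giving m = 531.7 / (9.81 × 0.6) = 90.3 kg.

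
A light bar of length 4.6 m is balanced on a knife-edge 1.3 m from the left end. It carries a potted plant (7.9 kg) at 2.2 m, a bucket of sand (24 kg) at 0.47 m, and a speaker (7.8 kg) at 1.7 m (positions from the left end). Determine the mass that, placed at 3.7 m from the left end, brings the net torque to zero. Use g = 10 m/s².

About the knife-edge (at 1.3 m from the left end):
Potted plant: 7.9 × 10 = 79 N down at 2.2 m → arm 0.9 m, τ = 79 × 0.9 = 71.1 N·m clockwise.
Bucket of sand: 24 × 10 = 240 N down at 0.47 m → arm 0.83 m, τ = 240 × 0.83 = 199.2 N·m counterclockwise.
Speaker: 7.8 × 10 = 78 N down at 1.7 m → arm 0.4 m, τ = 78 × 0.4 = 31.2 N·m clockwise.
Net moment of known loads = 96.9 N·m counterclockwise.
An unknown mass m at 3.7 m has arm 2.4 m; its moment is m·g·2.4 clockwise.
Setting net torque to zero: m × 10 × 2.4 = 96.9 → m = 96.9 / (10 × 2.4) = 4.04 kg.

m ≈ 4.04 kg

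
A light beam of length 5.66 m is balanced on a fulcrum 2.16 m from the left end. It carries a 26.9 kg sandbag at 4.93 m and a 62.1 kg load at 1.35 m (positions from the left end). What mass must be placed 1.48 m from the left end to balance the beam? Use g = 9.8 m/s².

Sum moments about the fulcrum (at 2.16 m from the left end) (the support reaction has zero arm there).
Sandbag: 26.9 × 9.8 = 263.6 N down at 4.93 m → arm 2.77 m, τ = 263.6 × 2.77 = 730.2 N·m clockwise.
Load: 62.1 × 9.8 = 608.6 N down at 1.35 m → arm 0.81 m, τ = 608.6 × 0.81 = 493 N·m counterclockwise.
Net moment of known loads = 237.2 N·m clockwise.
An unknown mass m at 1.48 m has arm 0.68 m; its moment is m·g·0.68 counterclockwise.
Balancing moments: m × 9.8 × 0.68 = 237.2, giving m = 237.2 / (9.8 × 0.68) = 35.6 kg.

m ≈ 35.6 kg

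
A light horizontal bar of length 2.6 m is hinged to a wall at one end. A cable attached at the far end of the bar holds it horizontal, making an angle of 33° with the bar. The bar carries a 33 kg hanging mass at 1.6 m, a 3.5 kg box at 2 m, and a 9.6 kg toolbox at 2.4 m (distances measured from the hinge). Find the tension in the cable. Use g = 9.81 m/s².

Taking torques about the hinge:
Hanging mass: 33 × 9.81 = 323.7 N down at 1.6 m → arm 1.6 m, τ = 323.7 × 1.6 = 517.9 N·m clockwise.
Box: 3.5 × 9.81 = 34.34 N down at 2 m → arm 2 m, τ = 34.34 × 2 = 68.68 N·m clockwise.
Toolbox: 9.6 × 9.81 = 94.18 N down at 2.4 m → arm 2.4 m, τ = 94.18 × 2.4 = 226 N·m clockwise.
Total clockwise load moment = 812.6 N·m.
The cable tension T acts at 2.6 m; only its component perpendicular to the bar, T sinθ, produces torque. sin 33° = 0.5446.
Setting net torque to zero: T × 2.6 × 0.5446 = 812.6 → T = 812.6 / 1.416 = 574 N.

T ≈ 574 N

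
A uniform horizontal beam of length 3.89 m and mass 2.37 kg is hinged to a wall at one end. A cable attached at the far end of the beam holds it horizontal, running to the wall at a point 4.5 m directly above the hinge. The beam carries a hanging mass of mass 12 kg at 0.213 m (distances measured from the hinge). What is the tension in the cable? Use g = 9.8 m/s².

About the hinge:
Beam weight: 2.37 × 9.8 = 23.23 N down at 1.945 m → arm 1.945 m, τ = 23.23 × 1.945 = 45.18 N·m clockwise.
Hanging mass: 12 × 9.8 = 117.6 N down at 0.213 m → arm 0.213 m, τ = 117.6 × 0.213 = 25.05 N·m clockwise.
Total clockwise load moment = 70.23 N·m.
The cable tension T acts at 3.89 m; only its component perpendicular to the beam, T sinθ, produces torque. sinθ = h/√(h²+d²) = 4.5/√(4.5²+3.89²) = 0.7565.
Balancing moments: T × 3.89 × 0.7565 = 70.23, giving T = 70.23 / 2.943 = 23.9 N.

T ≈ 23.9 N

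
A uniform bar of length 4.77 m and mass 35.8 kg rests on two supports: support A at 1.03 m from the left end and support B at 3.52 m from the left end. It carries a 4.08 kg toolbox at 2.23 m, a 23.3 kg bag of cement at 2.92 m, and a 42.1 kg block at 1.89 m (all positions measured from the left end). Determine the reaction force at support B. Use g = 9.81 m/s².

Sum moments about support A (its reaction then has zero moment arm).
Beam weight: 35.8 × 9.81 = 351.2 N down at 2.385 m → arm 1.355 m, τ = 351.2 × 1.355 = 475.9 N·m clockwise.
Toolbox: 4.08 × 9.81 = 40.02 N down at 2.23 m → arm 1.2 m, τ = 40.02 × 1.2 = 48.02 N·m clockwise.
Bag of cement: 23.3 × 9.81 = 228.6 N down at 2.92 m → arm 1.89 m, τ = 228.6 × 1.89 = 432.1 N·m clockwise.
Block: 42.1 × 9.81 = 413 N down at 1.89 m → arm 0.86 m, τ = 413 × 0.86 = 355.2 N·m clockwise.
Net load moment about support A = 1311 N·m clockwise.
Reaction R at support B is upward at 3.52 m, arm 2.49 m → moment R × 2.49 counterclockwise.
Στ = 0 ⇒ R × 2.49 = 1311 ⇒ R = 527 N.

R_B ≈ 527 N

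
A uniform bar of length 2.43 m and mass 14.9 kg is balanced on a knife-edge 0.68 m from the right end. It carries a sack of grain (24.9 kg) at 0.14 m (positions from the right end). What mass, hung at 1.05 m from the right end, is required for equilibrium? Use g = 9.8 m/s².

Take moments about the knife-edge (at 0.68 m from the right end).
Beam weight: 14.9 × 9.8 = 146 N down at 1.215 m → arm 0.535 m, τ = 146 × 0.535 = 78.11 N·m counterclockwise.
Sack of grain: 24.9 × 9.8 = 244 N down at 0.14 m → arm 0.54 m, τ = 244 × 0.54 = 131.8 N·m clockwise.
Net moment of known loads = 53.69 N·m clockwise.
An unknown mass m at 1.05 m has arm 0.37 m; its moment is m·g·0.37 counterclockwise.
Setting net torque to zero: m × 9.8 × 0.37 = 53.69 → m = 53.69 / (9.8 × 0.37) = 14.8 kg.

m ≈ 14.8 kg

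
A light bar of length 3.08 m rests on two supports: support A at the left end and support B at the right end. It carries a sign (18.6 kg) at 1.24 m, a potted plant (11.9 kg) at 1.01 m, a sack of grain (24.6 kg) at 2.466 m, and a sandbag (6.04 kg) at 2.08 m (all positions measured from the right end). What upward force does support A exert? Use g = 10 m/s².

Choose support B as the axis so its reaction then has zero moment arm.
Sign: 18.6 × 10 = 186 N down at 1.24 m → arm 1.24 m, τ = 186 × 1.24 = 230.6 N·m counterclockwise.
Potted plant: 11.9 × 10 = 119 N down at 1.01 m → arm 1.01 m, τ = 119 × 1.01 = 120.2 N·m counterclockwise.
Sack of grain: 24.6 × 10 = 246 N down at 2.466 m → arm 2.466 m, τ = 246 × 2.466 = 606.6 N·m counterclockwise.
Sandbag: 6.04 × 10 = 60.4 N down at 2.08 m → arm 2.08 m, τ = 60.4 × 2.08 = 125.6 N·m counterclockwise.
Net load moment about support B = 1083 N·m counterclockwise.
Reaction R at support A is upward at 3.08 m, arm 3.08 m → moment R × 3.08 clockwise.
Setting net torque to zero: R × 3.08 = 1083 → R = 352 N.

R_A ≈ 352 N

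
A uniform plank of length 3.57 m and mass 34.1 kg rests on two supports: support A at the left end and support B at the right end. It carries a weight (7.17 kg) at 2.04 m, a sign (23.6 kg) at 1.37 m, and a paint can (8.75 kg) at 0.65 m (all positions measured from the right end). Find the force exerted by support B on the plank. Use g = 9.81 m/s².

R_B ≈ 410 N

Choose support A as the axis so its reaction then has zero moment arm.
Beam weight: 34.1 × 9.81 = 334.5 N down at 1.785 m → arm 1.785 m, τ = 334.5 × 1.785 = 597.1 N·m clockwise.
Weight: 7.17 × 9.81 = 70.34 N down at 2.04 m → arm 1.53 m, τ = 70.34 × 1.53 = 107.6 N·m clockwise.
Sign: 23.6 × 9.81 = 231.5 N down at 1.37 m → arm 2.2 m, τ = 231.5 × 2.2 = 509.3 N·m clockwise.
Paint can: 8.75 × 9.81 = 85.84 N down at 0.65 m → arm 2.92 m, τ = 85.84 × 2.92 = 250.7 N·m clockwise.
Net load moment about support A = 1465 N·m clockwise.
Reaction R at support B is upward at 0 m, arm 3.57 m → moment R × 3.57 counterclockwise.
Στ = 0 ⇒ R × 3.57 = 1465 ⇒ R = 410 N.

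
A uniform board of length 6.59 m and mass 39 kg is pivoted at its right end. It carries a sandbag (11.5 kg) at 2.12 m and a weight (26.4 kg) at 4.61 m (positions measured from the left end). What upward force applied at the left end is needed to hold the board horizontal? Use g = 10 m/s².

F ≈ 352 N

Sum moments about the right end (the unknown pivot reaction has zero arm there).
Beam weight: 39 × 10 = 390 N down at 3.295 m → arm 3.295 m, τ = 390 × 3.295 = 1285 N·m counterclockwise.
Sandbag: 11.5 × 10 = 115 N down at 2.12 m → arm 4.47 m, τ = 115 × 4.47 = 514 N·m counterclockwise.
Weight: 26.4 × 10 = 264 N down at 4.61 m → arm 1.98 m, τ = 264 × 1.98 = 522.7 N·m counterclockwise.
Net moment of the loads = 2322 N·m counterclockwise.
The upward force F acts at the left end, arm 6.59 m, giving F × 6.59 clockwise.
Balancing moments: F × 6.59 = 2322, giving F = 2322 / 6.59 = 352 N.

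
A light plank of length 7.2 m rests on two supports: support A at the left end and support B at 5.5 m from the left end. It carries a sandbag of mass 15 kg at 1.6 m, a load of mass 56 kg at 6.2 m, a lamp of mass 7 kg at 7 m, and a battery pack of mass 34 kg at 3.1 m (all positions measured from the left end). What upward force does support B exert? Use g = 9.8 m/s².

R_B ≈ 937 N

Choose support A as the axis so its reaction then has zero moment arm.
Sandbag: 15 × 9.8 = 147 N down at 1.6 m → arm 1.6 m, τ = 147 × 1.6 = 235.2 N·m clockwise.
Load: 56 × 9.8 = 548.8 N down at 6.2 m → arm 6.2 m, τ = 548.8 × 6.2 = 3403 N·m clockwise.
Lamp: 7 × 9.8 = 68.6 N down at 7 m → arm 7 m, τ = 68.6 × 7 = 480.2 N·m clockwise.
Battery pack: 34 × 9.8 = 333.2 N down at 3.1 m → arm 3.1 m, τ = 333.2 × 3.1 = 1033 N·m clockwise.
Net load moment about support A = 5151 N·m clockwise.
Reaction R at support B is upward at 5.5 m, arm 5.5 m → moment R × 5.5 counterclockwise.
Setting net torque to zero: R × 5.5 = 5151 → R = 937 N.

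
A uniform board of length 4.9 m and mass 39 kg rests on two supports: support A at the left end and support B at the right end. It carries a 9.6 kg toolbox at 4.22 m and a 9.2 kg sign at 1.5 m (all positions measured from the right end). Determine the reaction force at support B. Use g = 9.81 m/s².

R_B ≈ 267 N

Take moments about support A.
Beam weight: 39 × 9.81 = 382.6 N down at 2.45 m → arm 2.45 m, τ = 382.6 × 2.45 = 937.4 N·m clockwise.
Toolbox: 9.6 × 9.81 = 94.18 N down at 4.22 m → arm 0.68 m, τ = 94.18 × 0.68 = 64.04 N·m clockwise.
Sign: 9.2 × 9.81 = 90.25 N down at 1.5 m → arm 3.4 m, τ = 90.25 × 3.4 = 306.8 N·m clockwise.
Net load moment about support A = 1308 N·m clockwise.
Reaction R at support B is upward at 0 m, arm 4.9 m → moment R × 4.9 counterclockwise.
For rotational equilibrium, R × 4.9 = 1308, so R = 267 N.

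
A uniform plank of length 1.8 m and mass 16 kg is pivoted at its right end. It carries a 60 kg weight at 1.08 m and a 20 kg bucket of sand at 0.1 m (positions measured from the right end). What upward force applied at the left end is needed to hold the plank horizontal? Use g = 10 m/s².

F ≈ 451 N

Sum moments about the right end (the unknown pivot reaction has zero arm there).
Beam weight: 16 × 10 = 160 N down at 0.9 m → arm 0.9 m, τ = 160 × 0.9 = 144 N·m counterclockwise.
Weight: 60 × 10 = 600 N down at 1.08 m → arm 1.08 m, τ = 600 × 1.08 = 648 N·m counterclockwise.
Bucket of sand: 20 × 10 = 200 N down at 0.1 m → arm 0.1 m, τ = 200 × 0.1 = 20 N·m counterclockwise.
Net moment of the loads = 812 N·m counterclockwise.
The upward force F acts at the left end, arm 1.8 m, giving F × 1.8 clockwise.
For rotational equilibrium, F × 1.8 = 812, so F = 812 / 1.8 = 451 N.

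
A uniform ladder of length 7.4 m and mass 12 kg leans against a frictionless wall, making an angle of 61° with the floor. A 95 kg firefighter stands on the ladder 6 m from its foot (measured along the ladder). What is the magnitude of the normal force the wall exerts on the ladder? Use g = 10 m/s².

About the foot of the ladder:
Ladder weight 12×10 = 120 N acts at 3.7 m along the ladder; its horizontal arm is 3.7·cos61° = 1.794 m → τ = 215.3 N·m clockwise.
Firefighter: 95×10 = 950 N at 6 m → arm 2.909 m → τ = 2764 N·m clockwise.
Wall normal N acts horizontally at the top; its moment arm is the height L sinθ = 7.4·sin61° = 6.472 m, counterclockwise.
For rotational equilibrium, N × 6.472 = 2979, so N = 460 N.

N_wall ≈ 460 N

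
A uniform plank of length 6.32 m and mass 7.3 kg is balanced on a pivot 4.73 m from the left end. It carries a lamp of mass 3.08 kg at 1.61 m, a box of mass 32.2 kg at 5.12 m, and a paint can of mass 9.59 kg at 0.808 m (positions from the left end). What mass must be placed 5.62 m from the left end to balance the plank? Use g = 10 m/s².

m ≈ 51.8 kg

About the pivot (at 4.73 m from the left end):
Beam weight: 7.3 × 10 = 73 N down at 3.16 m → arm 1.57 m, τ = 73 × 1.57 = 114.6 N·m counterclockwise.
Lamp: 3.08 × 10 = 30.8 N down at 1.61 m → arm 3.12 m, τ = 30.8 × 3.12 = 96.1 N·m counterclockwise.
Box: 32.2 × 10 = 322 N down at 5.12 m → arm 0.39 m, τ = 322 × 0.39 = 125.6 N·m clockwise.
Paint can: 9.59 × 10 = 95.9 N down at 0.808 m → arm 3.922 m, τ = 95.9 × 3.922 = 376.1 N·m counterclockwise.
Net moment of known loads = 461.2 N·m counterclockwise.
An unknown mass m at 5.62 m has arm 0.89 m; its moment is m·g·0.89 clockwise.
For rotational equilibrium, m × 10 × 0.89 = 461.2, so m = 461.2 / (10 × 0.89) = 51.8 kg.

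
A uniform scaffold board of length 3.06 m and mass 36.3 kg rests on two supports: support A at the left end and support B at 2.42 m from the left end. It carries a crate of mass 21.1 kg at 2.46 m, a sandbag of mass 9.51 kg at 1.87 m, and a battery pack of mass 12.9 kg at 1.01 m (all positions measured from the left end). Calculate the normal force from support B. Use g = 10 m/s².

R_B ≈ 571 N

Taking torques about support A:
Beam weight: 36.3 × 10 = 363 N down at 1.53 m → arm 1.53 m, τ = 363 × 1.53 = 555.4 N·m clockwise.
Crate: 21.1 × 10 = 211 N down at 2.46 m → arm 2.46 m, τ = 211 × 2.46 = 519.1 N·m clockwise.
Sandbag: 9.51 × 10 = 95.1 N down at 1.87 m → arm 1.87 m, τ = 95.1 × 1.87 = 177.8 N·m clockwise.
Battery pack: 12.9 × 10 = 129 N down at 1.01 m → arm 1.01 m, τ = 129 × 1.01 = 130.3 N·m clockwise.
Net load moment about support A = 1383 N·m clockwise.
Reaction R at support B is upward at 2.42 m, arm 2.42 m → moment R × 2.42 counterclockwise.
Setting net torque to zero: R × 2.42 = 1383 → R = 571 N.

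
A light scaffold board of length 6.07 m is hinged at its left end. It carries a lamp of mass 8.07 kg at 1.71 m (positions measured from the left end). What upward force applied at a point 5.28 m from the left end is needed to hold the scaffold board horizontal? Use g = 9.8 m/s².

Choose the left end as the axis so the unknown pivot reaction has zero arm there.
Lamp: 8.07 × 9.8 = 79.09 N down at 1.71 m → arm 1.71 m, τ = 79.09 × 1.71 = 135.2 N·m clockwise.
Net moment of the loads = 135.2 N·m clockwise.
The upward force F acts at a point 5.28 m from the left end, arm 5.28 m, giving F × 5.28 counterclockwise.
Στ = 0 ⇒ F × 5.28 = 135.2 ⇒ F = 135.2 / 5.28 = 25.6 N.

F ≈ 25.6 N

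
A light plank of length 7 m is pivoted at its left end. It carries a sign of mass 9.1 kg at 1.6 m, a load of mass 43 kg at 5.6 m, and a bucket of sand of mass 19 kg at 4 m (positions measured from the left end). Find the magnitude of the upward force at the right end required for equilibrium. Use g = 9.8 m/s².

Sum moments about the left end (the unknown pivot reaction has zero arm there).
Sign: 9.1 × 9.8 = 89.18 N down at 1.6 m → arm 1.6 m, τ = 89.18 × 1.6 = 142.7 N·m clockwise.
Load: 43 × 9.8 = 421.4 N down at 5.6 m → arm 5.6 m, τ = 421.4 × 5.6 = 2360 N·m clockwise.
Bucket of sand: 19 × 9.8 = 186.2 N down at 4 m → arm 4 m, τ = 186.2 × 4 = 744.8 N·m clockwise.
Net moment of the loads = 3248 N·m clockwise.
The upward force F acts at the right end, arm 7 m, giving F × 7 counterclockwise.
For rotational equilibrium, F × 7 = 3248, so F = 3248 / 7 = 464 N.

F ≈ 464 N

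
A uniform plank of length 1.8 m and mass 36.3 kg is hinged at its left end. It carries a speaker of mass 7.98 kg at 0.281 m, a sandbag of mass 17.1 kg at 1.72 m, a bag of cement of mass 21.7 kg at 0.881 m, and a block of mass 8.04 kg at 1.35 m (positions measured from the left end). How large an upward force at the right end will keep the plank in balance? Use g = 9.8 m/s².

F ≈ 513 N

Choose the left end as the axis so the unknown pivot reaction has zero arm there.
Beam weight: 36.3 × 9.8 = 355.7 N down at 0.9 m → arm 0.9 m, τ = 355.7 × 0.9 = 320.1 N·m clockwise.
Speaker: 7.98 × 9.8 = 78.2 N down at 0.281 m → arm 0.281 m, τ = 78.2 × 0.281 = 21.97 N·m clockwise.
Sandbag: 17.1 × 9.8 = 167.6 N down at 1.72 m → arm 1.72 m, τ = 167.6 × 1.72 = 288.3 N·m clockwise.
Bag of cement: 21.7 × 9.8 = 212.7 N down at 0.881 m → arm 0.881 m, τ = 212.7 × 0.881 = 187.4 N·m clockwise.
Block: 8.04 × 9.8 = 78.79 N down at 1.35 m → arm 1.35 m, τ = 78.79 × 1.35 = 106.4 N·m clockwise.
Net moment of the loads = 924.2 N·m clockwise.
The upward force F acts at the right end, arm 1.8 m, giving F × 1.8 counterclockwise.
Balancing moments: F × 1.8 = 924.2, giving F = 924.2 / 1.8 = 513 N.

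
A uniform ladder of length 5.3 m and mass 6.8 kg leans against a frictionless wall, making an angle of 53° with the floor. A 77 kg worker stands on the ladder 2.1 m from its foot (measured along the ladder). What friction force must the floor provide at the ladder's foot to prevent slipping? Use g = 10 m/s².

Take moments about the foot of the ladder.
Ladder weight 6.8×10 = 68 N acts at 2.65 m along the ladder; its horizontal arm is 2.65·cos53° = 1.595 m → τ = 108.5 N·m clockwise.
Worker: 77×10 = 770 N at 2.1 m → arm 1.264 m → τ = 973.3 N·m clockwise.
Wall normal N acts horizontally at the top; its moment arm is the height L sinθ = 5.3·sin53° = 4.233 m, counterclockwise.
Setting net torque to zero: N × 4.233 = 1082 → N = 256 N.
ΣFx = 0: friction at the foot balances the wall's push, so f = N_wall = 256 N.

f ≈ 256 N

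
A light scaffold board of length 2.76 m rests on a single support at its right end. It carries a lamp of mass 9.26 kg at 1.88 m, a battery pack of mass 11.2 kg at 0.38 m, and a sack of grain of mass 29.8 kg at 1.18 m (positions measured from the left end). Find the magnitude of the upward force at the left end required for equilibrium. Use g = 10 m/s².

Sum moments about the right end (the unknown pivot reaction has zero arm there).
Lamp: 9.26 × 10 = 92.6 N down at 1.88 m → arm 0.88 m, τ = 92.6 × 0.88 = 81.49 N·m counterclockwise.
Battery pack: 11.2 × 10 = 112 N down at 0.38 m → arm 2.38 m, τ = 112 × 2.38 = 266.6 N·m counterclockwise.
Sack of grain: 29.8 × 10 = 298 N down at 1.18 m → arm 1.58 m, τ = 298 × 1.58 = 470.8 N·m counterclockwise.
Net moment of the loads = 818.9 N·m counterclockwise.
The upward force F acts at the left end, arm 2.76 m, giving F × 2.76 clockwise.
Balancing moments: F × 2.76 = 818.9, giving F = 818.9 / 2.76 = 297 N.

F ≈ 297 N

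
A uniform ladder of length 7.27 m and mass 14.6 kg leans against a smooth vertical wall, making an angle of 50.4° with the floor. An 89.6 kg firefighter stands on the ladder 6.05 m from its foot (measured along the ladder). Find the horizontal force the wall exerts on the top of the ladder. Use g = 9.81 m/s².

Take moments about the foot of the ladder.
Ladder weight 14.6×9.81 = 143.2 N acts at 3.635 m along the ladder; its horizontal arm is 3.635·cos50.4° = 2.317 m → τ = 331.8 N·m clockwise.
Firefighter: 89.6×9.81 = 879 N at 6.05 m → arm 3.856 m → τ = 3389 N·m clockwise.
Wall normal N acts horizontally at the top; its moment arm is the height L sinθ = 7.27·sin50.4° = 5.602 m, counterclockwise.
Balancing moments: N × 5.602 = 3721, giving N = 664 N.

N_wall ≈ 664 N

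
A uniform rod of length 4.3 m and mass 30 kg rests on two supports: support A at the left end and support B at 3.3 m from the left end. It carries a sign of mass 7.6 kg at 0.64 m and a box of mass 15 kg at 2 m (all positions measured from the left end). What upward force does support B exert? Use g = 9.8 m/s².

R_B ≈ 295 N

Taking torques about support A:
Beam weight: 30 × 9.8 = 294 N down at 2.15 m → arm 2.15 m, τ = 294 × 2.15 = 632.1 N·m clockwise.
Sign: 7.6 × 9.8 = 74.48 N down at 0.64 m → arm 0.64 m, τ = 74.48 × 0.64 = 47.67 N·m clockwise.
Box: 15 × 9.8 = 147 N down at 2 m → arm 2 m, τ = 147 × 2 = 294 N·m clockwise.
Net load moment about support A = 973.8 N·m clockwise.
Reaction R at support B is upward at 3.3 m, arm 3.3 m → moment R × 3.3 counterclockwise.
Balancing moments: R × 3.3 = 973.8, giving R = 295 N.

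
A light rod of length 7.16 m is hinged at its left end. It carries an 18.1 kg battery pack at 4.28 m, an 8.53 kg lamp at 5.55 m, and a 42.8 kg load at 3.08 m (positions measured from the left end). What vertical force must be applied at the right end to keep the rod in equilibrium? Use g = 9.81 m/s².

F ≈ 352 N

About the left end:
Battery pack: 18.1 × 9.81 = 177.6 N down at 4.28 m → arm 4.28 m, τ = 177.6 × 4.28 = 760.1 N·m clockwise.
Lamp: 8.53 × 9.81 = 83.68 N down at 5.55 m → arm 5.55 m, τ = 83.68 × 5.55 = 464.4 N·m clockwise.
Load: 42.8 × 9.81 = 419.9 N down at 3.08 m → arm 3.08 m, τ = 419.9 × 3.08 = 1293 N·m clockwise.
Net moment of the loads = 2518 N·m clockwise.
The upward force F acts at the right end, arm 7.16 m, giving F × 7.16 counterclockwise.
Setting net torque to zero: F × 7.16 = 2518 → F = 2518 / 7.16 = 352 N.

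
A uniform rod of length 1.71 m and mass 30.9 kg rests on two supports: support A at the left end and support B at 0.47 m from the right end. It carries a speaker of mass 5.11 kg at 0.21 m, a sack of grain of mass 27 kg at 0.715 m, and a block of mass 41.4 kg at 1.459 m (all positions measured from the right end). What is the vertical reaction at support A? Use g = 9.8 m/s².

Choose support B as the axis so its reaction then has zero moment arm.
Beam weight: 30.9 × 9.8 = 302.8 N down at 0.855 m → arm 0.385 m, τ = 302.8 × 0.385 = 116.6 N·m counterclockwise.
Speaker: 5.11 × 9.8 = 50.08 N down at 0.21 m → arm 0.26 m, τ = 50.08 × 0.26 = 13.02 N·m clockwise.
Sack of grain: 27 × 9.8 = 264.6 N down at 0.715 m → arm 0.245 m, τ = 264.6 × 0.245 = 64.83 N·m counterclockwise.
Block: 41.4 × 9.8 = 405.7 N down at 1.459 m → arm 0.989 m, τ = 405.7 × 0.989 = 401.2 N·m counterclockwise.
Net load moment about support B = 569.6 N·m counterclockwise.
Reaction R at support A is upward at 1.71 m, arm 1.24 m → moment R × 1.24 clockwise.
Στ = 0 ⇒ R × 1.24 = 569.6 ⇒ R = 459 N.

R_A ≈ 459 N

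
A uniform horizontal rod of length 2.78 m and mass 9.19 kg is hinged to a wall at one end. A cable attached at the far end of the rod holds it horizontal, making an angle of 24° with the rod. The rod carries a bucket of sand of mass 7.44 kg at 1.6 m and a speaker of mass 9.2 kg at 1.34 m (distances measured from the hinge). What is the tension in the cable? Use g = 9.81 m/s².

Choose the hinge as the axis so the unknown hinge reaction has zero arm there.
Beam weight: 9.19 × 9.81 = 90.15 N down at 1.39 m → arm 1.39 m, τ = 90.15 × 1.39 = 125.3 N·m clockwise.
Bucket of sand: 7.44 × 9.81 = 72.99 N down at 1.6 m → arm 1.6 m, τ = 72.99 × 1.6 = 116.8 N·m clockwise.
Speaker: 9.2 × 9.81 = 90.25 N down at 1.34 m → arm 1.34 m, τ = 90.25 × 1.34 = 120.9 N·m clockwise.
Total clockwise load moment = 363 N·m.
The cable tension T acts at 2.78 m; only its component perpendicular to the rod, T sinθ, produces torque. sin 24° = 0.4067.
For rotational equilibrium, T × 2.78 × 0.4067 = 363, so T = 363 / 1.131 = 321 N.

T ≈ 321 N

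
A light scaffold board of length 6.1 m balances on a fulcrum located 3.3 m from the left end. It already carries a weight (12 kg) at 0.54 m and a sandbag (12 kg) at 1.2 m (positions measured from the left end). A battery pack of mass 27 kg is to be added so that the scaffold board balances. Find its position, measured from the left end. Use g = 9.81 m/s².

x ≈ 5.46 m from the left end

Sum moments about the fulcrum (at 3.3 m from the left end) (the support reaction has zero arm there).
Weight: 12 × 9.81 = 117.7 N down at 0.54 m → arm 2.76 m, τ = 117.7 × 2.76 = 324.9 N·m counterclockwise.
Sandbag: 12 × 9.81 = 117.7 N down at 1.2 m → arm 2.1 m, τ = 117.7 × 2.1 = 247.2 N·m counterclockwise.
Net moment of existing loads = 572.1 N·m counterclockwise.
The battery pack weighs 27 × 9.81 = 264.9 N and must supply an equal clockwise moment, so its lever arm about the fulcrum is 572.1 / 264.9 = 2.16 m.
That puts it at 3.3 + 2.16 = 5.46 m from the left end.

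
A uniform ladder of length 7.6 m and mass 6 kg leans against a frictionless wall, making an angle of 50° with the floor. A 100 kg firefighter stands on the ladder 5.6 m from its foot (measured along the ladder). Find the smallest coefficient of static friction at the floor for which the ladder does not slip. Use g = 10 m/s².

μ_min ≈ 0.607

About the foot of the ladder:
Ladder weight 6×10 = 60 N acts at 3.8 m along the ladder; its horizontal arm is 3.8·cos50° = 2.443 m → τ = 146.6 N·m clockwise.
Firefighter: 100×10 = 1000 N at 5.6 m → arm 3.6 m → τ = 3600 N·m clockwise.
Wall normal N acts horizontally at the top; its moment arm is the height L sinθ = 7.6·sin50° = 5.822 m, counterclockwise.
Στ = 0 ⇒ N × 5.822 = 3747 ⇒ N = 643.6 N.
ΣFx = 0 ⇒ f = N_wall = 643.6 N. ΣFy = 0 ⇒ N_floor = 1060 N.
μ_min = f / N_floor = 643.6 / 1060 = 0.607.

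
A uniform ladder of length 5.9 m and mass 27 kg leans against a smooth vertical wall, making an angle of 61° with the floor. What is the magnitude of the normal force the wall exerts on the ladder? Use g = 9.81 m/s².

N_wall ≈ 73.4 N

Choose the foot of the ladder as the axis so the floor normal and friction both act there and drop out.
Ladder weight 27×9.81 = 264.9 N acts at 2.95 m along the ladder; its horizontal arm is 2.95·cos61° = 1.43 m → τ = 378.8 N·m clockwise.
Wall normal N acts horizontally at the top; its moment arm is the height L sinθ = 5.9·sin61° = 5.16 m, counterclockwise.
Στ = 0 ⇒ N × 5.16 = 378.8 ⇒ N = 73.4 N.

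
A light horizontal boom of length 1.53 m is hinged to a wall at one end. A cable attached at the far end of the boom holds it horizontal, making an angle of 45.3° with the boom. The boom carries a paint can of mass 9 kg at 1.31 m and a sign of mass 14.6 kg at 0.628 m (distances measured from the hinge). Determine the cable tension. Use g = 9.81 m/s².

Sum moments about the hinge (the unknown hinge reaction has zero arm there).
Paint can: 9 × 9.81 = 88.29 N down at 1.31 m → arm 1.31 m, τ = 88.29 × 1.31 = 115.7 N·m clockwise.
Sign: 14.6 × 9.81 = 143.2 N down at 0.628 m → arm 0.628 m, τ = 143.2 × 0.628 = 89.93 N·m clockwise.
Total clockwise load moment = 205.6 N·m.
The cable tension T acts at 1.53 m; only its component perpendicular to the boom, T sinθ, produces torque. sin 45.3° = 0.7108.
Balancing moments: T × 1.53 × 0.7108 = 205.6, giving T = 205.6 / 1.088 = 189 N.

T ≈ 189 N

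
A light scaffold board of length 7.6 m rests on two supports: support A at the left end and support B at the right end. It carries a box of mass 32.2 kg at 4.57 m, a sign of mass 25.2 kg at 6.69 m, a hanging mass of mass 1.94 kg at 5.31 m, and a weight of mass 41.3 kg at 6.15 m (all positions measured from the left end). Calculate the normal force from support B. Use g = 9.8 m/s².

R_B ≈ 748 N

Sum moments about support A (its reaction then has zero moment arm).
Box: 32.2 × 9.8 = 315.6 N down at 4.57 m → arm 4.57 m, τ = 315.6 × 4.57 = 1442 N·m clockwise.
Sign: 25.2 × 9.8 = 247 N down at 6.69 m → arm 6.69 m, τ = 247 × 6.69 = 1652 N·m clockwise.
Hanging mass: 1.94 × 9.8 = 19.01 N down at 5.31 m → arm 5.31 m, τ = 19.01 × 5.31 = 100.9 N·m clockwise.
Weight: 41.3 × 9.8 = 404.7 N down at 6.15 m → arm 6.15 m, τ = 404.7 × 6.15 = 2489 N·m clockwise.
Net load moment about support A = 5684 N·m clockwise.
Reaction R at support B is upward at 7.6 m, arm 7.6 m → moment R × 7.6 counterclockwise.
Balancing moments: R × 7.6 = 5684, giving R = 748 N.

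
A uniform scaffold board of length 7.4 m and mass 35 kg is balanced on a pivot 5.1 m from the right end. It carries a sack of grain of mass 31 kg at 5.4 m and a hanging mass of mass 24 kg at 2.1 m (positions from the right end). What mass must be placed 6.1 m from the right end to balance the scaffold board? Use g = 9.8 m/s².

Take moments about the pivot (at 5.1 m from the right end).
Beam weight: 35 × 9.8 = 343 N down at 3.7 m → arm 1.4 m, τ = 343 × 1.4 = 480.2 N·m clockwise.
Sack of grain: 31 × 9.8 = 303.8 N down at 5.4 m → arm 0.3 m, τ = 303.8 × 0.3 = 91.14 N·m counterclockwise.
Hanging mass: 24 × 9.8 = 235.2 N down at 2.1 m → arm 3 m, τ = 235.2 × 3 = 705.6 N·m clockwise.
Net moment of known loads = 1095 N·m clockwise.
An unknown mass m at 6.1 m has arm 1 m; its moment is m·g·1 counterclockwise.
Balancing moments: m × 9.8 × 1 = 1095, giving m = 1095 / (9.8 × 1) = 112 kg.

m ≈ 112 kg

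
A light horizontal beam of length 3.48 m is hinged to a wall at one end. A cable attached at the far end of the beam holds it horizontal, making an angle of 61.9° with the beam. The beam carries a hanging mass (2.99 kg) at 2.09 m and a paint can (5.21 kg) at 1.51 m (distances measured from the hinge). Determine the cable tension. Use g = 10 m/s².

Sum moments about the hinge (the unknown hinge reaction has zero arm there).
Hanging mass: 2.99 × 10 = 29.9 N down at 2.09 m → arm 2.09 m, τ = 29.9 × 2.09 = 62.49 N·m clockwise.
Paint can: 5.21 × 10 = 52.1 N down at 1.51 m → arm 1.51 m, τ = 52.1 × 1.51 = 78.67 N·m clockwise.
Total clockwise load moment = 141.2 N·m.
The cable tension T acts at 3.48 m; only its component perpendicular to the beam, T sinθ, produces torque. sin 61.9° = 0.8821.
For rotational equilibrium, T × 3.48 × 0.8821 = 141.2, so T = 141.2 / 3.07 = 46 N.

T ≈ 46 N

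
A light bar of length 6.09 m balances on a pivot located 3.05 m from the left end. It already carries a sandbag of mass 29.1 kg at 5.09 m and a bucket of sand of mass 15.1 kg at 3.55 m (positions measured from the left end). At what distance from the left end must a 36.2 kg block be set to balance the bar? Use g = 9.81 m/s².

Choose the pivot (at 3.05 m from the left end) as the axis so the support reaction has zero arm there.
Sandbag: 29.1 × 9.81 = 285.5 N down at 5.09 m → arm 2.04 m, τ = 285.5 × 2.04 = 582.4 N·m clockwise.
Bucket of sand: 15.1 × 9.81 = 148.1 N down at 3.55 m → arm 0.5 m, τ = 148.1 × 0.5 = 74.05 N·m clockwise.
Net moment of existing loads = 656.4 N·m clockwise.
The block weighs 36.2 × 9.81 = 355.1 N and must supply an equal counterclockwise moment, so its lever arm about the pivot is 656.4 / 355.1 = 1.85 m.
That puts it at 3.05 − 1.85 = 1.2 m from the left end.

x ≈ 1.2 m from the left end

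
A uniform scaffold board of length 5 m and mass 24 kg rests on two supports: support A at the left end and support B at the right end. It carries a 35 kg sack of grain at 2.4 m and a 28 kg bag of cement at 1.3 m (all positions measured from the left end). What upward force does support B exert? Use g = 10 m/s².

About support A:
Beam weight: 24 × 10 = 240 N down at 2.5 m → arm 2.5 m, τ = 240 × 2.5 = 600 N·m clockwise.
Sack of grain: 35 × 10 = 350 N down at 2.4 m → arm 2.4 m, τ = 350 × 2.4 = 840 N·m clockwise.
Bag of cement: 28 × 10 = 280 N down at 1.3 m → arm 1.3 m, τ = 280 × 1.3 = 364 N·m clockwise.
Net load moment about support A = 1804 N·m clockwise.
Reaction R at support B is upward at 5 m, arm 5 m → moment R × 5 counterclockwise.
Balancing moments: R × 5 = 1804, giving R = 361 N.

R_B ≈ 361 N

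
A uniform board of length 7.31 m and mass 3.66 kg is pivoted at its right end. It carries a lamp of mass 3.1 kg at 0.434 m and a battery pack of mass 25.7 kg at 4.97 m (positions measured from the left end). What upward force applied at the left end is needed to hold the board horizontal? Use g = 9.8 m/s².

F ≈ 127 N

Take moments about the right end.
Beam weight: 3.66 × 9.8 = 35.87 N down at 3.655 m → arm 3.655 m, τ = 35.87 × 3.655 = 131.1 N·m counterclockwise.
Lamp: 3.1 × 9.8 = 30.38 N down at 0.434 m → arm 6.876 m, τ = 30.38 × 6.876 = 208.9 N·m counterclockwise.
Battery pack: 25.7 × 9.8 = 251.9 N down at 4.97 m → arm 2.34 m, τ = 251.9 × 2.34 = 589.4 N·m counterclockwise.
Net moment of the loads = 929.4 N·m counterclockwise.
The upward force F acts at the left end, arm 7.31 m, giving F × 7.31 clockwise.
For rotational equilibrium, F × 7.31 = 929.4, so F = 929.4 / 7.31 = 127 N.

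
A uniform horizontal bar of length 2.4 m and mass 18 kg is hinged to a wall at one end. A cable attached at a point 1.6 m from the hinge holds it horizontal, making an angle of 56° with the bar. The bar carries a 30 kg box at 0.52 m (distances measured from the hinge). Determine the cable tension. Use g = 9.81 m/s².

Sum moments about the hinge (the unknown hinge reaction has zero arm there).
Beam weight: 18 × 9.81 = 176.6 N down at 1.2 m → arm 1.2 m, τ = 176.6 × 1.2 = 211.9 N·m clockwise.
Box: 30 × 9.81 = 294.3 N down at 0.52 m → arm 0.52 m, τ = 294.3 × 0.52 = 153 N·m clockwise.
Total clockwise load moment = 364.9 N·m.
The cable tension T acts at 1.6 m; only its component perpendicular to the bar, T sinθ, produces torque. sin 56° = 0.829.
Balancing moments: T × 1.6 × 0.829 = 364.9, giving T = 364.9 / 1.326 = 275 N.

T ≈ 275 N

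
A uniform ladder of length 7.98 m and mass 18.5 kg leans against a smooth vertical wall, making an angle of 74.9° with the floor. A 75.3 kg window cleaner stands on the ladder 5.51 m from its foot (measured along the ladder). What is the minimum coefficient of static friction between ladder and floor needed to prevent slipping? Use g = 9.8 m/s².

Taking torques about the foot of the ladder:
Ladder weight 18.5×9.8 = 181.3 N acts at 3.99 m along the ladder; its horizontal arm is 3.99·cos74.9° = 1.039 m → τ = 188.4 N·m clockwise.
Window cleaner: 75.3×9.8 = 737.9 N at 5.51 m → arm 1.435 m → τ = 1059 N·m clockwise.
Wall normal N acts horizontally at the top; its moment arm is the height L sinθ = 7.98·sin74.9° = 7.704 m, counterclockwise.
Balancing moments: N × 7.704 = 1247, giving N = 161.9 N.
ΣFx = 0 ⇒ f = N_wall = 161.9 N. ΣFy = 0 ⇒ N_floor = 919.2 N.
μ_min = f / N_floor = 161.9 / 919.2 = 0.176.

μ_min ≈ 0.176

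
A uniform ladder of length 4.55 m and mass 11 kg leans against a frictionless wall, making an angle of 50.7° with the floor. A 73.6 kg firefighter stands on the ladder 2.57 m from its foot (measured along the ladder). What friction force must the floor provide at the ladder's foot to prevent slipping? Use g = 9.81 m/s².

f ≈ 378 N

Sum moments about the foot of the ladder (the floor normal and friction both act there and drop out).
Ladder weight 11×9.81 = 107.9 N acts at 2.275 m along the ladder; its horizontal arm is 2.275·cos50.7° = 1.441 m → τ = 155.5 N·m clockwise.
Firefighter: 73.6×9.81 = 722 N at 2.57 m → arm 1.628 m → τ = 1175 N·m clockwise.
Wall normal N acts horizontally at the top; its moment arm is the height L sinθ = 4.55·sin50.7° = 3.521 m, counterclockwise.
For rotational equilibrium, N × 3.521 = 1330, so N = 378 N.
ΣFx = 0: friction at the foot balances the wall's push, so f = N_wall = 378 N.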